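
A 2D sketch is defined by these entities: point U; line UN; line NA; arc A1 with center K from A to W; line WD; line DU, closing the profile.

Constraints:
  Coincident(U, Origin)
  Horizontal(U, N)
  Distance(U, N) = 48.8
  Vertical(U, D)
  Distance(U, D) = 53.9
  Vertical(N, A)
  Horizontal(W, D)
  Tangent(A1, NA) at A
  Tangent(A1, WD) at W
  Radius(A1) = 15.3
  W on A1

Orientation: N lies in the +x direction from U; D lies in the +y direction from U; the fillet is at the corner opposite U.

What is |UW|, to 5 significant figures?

63.462

The virtual corner opposite U is at (48.800, 53.900). Since A1 is tangent to NA there, KA ⟂ NA and tangency of A1 to WD means the radius KW is perpendicular to WD, with radius 15.3, so the center K sits 15.3 in from both sides at K = (33.500, 38.600). That places the tangent points at A = (48.800, 38.600) on NA and W = (33.500, 53.900) on WD. Then |UW| = |W − U| = 63.462.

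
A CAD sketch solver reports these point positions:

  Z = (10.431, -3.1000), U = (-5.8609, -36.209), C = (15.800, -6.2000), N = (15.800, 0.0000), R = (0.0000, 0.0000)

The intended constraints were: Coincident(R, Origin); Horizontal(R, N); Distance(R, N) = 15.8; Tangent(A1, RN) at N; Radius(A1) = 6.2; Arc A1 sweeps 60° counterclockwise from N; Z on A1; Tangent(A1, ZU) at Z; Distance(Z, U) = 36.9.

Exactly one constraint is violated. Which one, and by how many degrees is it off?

Tangent(A1, ZU) at Z — off by 3.80°.

R = (0.00, 0.00) ✓; R.y = 0.00, N.y = 0.00 ✓; |RN| = 15.80 ✓; ∠(CN, NR) = 90.00° ✓; |CN| = 6.200 ✓; bearing(C→Z) − bearing(C→N) = 60.00° ✓; |CZ| = 6.200 ✓; ∠(CZ, ZU) = 86.20° ✗; |ZU| = 36.90 ✓.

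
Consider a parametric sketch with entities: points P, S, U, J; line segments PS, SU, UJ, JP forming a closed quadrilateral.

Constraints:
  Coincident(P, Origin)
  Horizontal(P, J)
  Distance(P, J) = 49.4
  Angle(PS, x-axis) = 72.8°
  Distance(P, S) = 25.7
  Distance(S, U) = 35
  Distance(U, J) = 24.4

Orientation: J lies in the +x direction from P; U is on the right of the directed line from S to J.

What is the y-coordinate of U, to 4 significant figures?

-5.455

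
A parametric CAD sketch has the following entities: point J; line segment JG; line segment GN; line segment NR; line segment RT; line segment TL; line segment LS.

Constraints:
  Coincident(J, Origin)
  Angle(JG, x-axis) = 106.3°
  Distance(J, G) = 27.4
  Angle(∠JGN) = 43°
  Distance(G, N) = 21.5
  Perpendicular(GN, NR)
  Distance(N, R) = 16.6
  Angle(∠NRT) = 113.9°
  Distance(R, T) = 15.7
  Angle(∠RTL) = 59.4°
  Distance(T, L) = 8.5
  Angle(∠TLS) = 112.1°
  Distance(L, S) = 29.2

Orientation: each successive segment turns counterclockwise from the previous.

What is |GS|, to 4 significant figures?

36.91

∠RTL = 59.4° gives TL at 160.0° from the x-axis; with |TL| = 8.5, L = (1.624, 12.50). ∠TLS = 112.1° gives LS at -132.1° from the x-axis; with |LS| = 29.2, S = (-17.95, -9.161). Then |GS| = |S − G| = 36.91.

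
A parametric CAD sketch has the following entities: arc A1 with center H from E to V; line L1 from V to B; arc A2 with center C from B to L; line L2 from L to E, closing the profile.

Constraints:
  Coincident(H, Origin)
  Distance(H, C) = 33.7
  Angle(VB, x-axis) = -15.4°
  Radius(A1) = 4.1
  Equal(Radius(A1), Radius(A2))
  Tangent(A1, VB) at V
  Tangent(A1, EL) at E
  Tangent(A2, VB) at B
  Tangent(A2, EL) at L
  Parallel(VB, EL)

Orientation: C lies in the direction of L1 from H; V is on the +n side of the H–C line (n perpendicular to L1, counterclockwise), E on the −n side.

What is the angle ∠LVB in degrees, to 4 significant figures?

13.68°

Tangency of A1 to both parallel lines with radius 4.1 puts V and E at H ± 4.1·n: V = (1.089, 3.953), E = (-1.089, -3.953). Equal radii place B and L the same way about C: B = C + 4.1·n = (33.58, -4.996), L = C − 4.1·n = (31.40, -12.90). Then cos ∠LVB = VL·VB / (|VL||VB|), giving 13.68°.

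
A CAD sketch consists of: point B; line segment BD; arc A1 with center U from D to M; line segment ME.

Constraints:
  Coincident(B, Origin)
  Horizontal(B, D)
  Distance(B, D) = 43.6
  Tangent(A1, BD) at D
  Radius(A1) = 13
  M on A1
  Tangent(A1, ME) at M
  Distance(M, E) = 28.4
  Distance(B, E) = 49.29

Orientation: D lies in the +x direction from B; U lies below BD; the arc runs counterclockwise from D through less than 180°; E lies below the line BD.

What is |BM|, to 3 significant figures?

32.9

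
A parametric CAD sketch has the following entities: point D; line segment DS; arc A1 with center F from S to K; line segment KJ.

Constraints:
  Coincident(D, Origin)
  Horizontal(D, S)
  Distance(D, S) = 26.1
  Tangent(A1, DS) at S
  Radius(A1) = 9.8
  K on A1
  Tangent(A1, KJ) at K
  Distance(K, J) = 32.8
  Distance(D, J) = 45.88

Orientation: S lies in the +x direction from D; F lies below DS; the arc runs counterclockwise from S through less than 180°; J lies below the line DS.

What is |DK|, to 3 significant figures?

19.1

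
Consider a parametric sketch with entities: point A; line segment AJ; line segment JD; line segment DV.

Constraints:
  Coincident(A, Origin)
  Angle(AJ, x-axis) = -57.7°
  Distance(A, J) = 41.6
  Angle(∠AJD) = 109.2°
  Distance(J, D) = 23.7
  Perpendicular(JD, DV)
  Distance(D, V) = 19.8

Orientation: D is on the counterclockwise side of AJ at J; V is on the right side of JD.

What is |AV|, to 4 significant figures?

69.92

∠AJD = 109.2°, so JD runs at -57.7° + (180° − 109.2°) = 13.10° from the x-axis; with |JD| = 23.7, D = J + 23.7·(cos 13.10°, sin 13.10°) = (45.31, -29.79). The perpendicularity gives DV at right angles to JD; with |DV| = 19.8 on the right of JD, V = D + 19.8·(0.2267, -0.9740) = (49.80, -49.08). Then |AV| = |V − A| = 69.92.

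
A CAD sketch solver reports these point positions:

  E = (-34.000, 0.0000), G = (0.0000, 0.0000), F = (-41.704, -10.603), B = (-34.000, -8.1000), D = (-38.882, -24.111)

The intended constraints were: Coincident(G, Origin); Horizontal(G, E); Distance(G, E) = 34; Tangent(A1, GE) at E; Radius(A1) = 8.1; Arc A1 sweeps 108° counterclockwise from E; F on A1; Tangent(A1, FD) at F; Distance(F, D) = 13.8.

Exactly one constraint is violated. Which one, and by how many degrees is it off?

Tangent(A1, FD) at F — off by 6.20°.

G = (0.00, 0.00) ✓; G.y = 0.00, E.y = 0.00 ✓; |GE| = 34.00 ✓; ∠(BE, EG) = 90.00° ✓; |BE| = 8.100 ✓; bearing(B→F) − bearing(B→E) = 108.0° ✓; |BF| = 8.100 ✓; ∠(BF, FD) = 96.20° ✗; |FD| = 13.80 ✓.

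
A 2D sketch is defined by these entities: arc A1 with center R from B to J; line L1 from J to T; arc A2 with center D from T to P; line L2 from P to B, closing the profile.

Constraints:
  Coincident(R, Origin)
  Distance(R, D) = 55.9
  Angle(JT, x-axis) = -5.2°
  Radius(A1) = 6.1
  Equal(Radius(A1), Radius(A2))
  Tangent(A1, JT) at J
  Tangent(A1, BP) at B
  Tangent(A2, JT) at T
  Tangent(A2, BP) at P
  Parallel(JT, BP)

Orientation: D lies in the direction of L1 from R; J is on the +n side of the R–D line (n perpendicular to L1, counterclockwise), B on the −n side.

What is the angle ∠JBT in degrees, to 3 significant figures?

77.7°

Tangency of A1 to both parallel lines with radius 6.1 puts J and B at R ± 6.1·n: J = (0.553, 6.07), B = (-0.553, -6.07). Equal radii place T and P the same way about D: T = D + 6.1·n = (56.2, 1.01), P = D − 6.1·n = (55.1, -11.1). Then cos ∠JBT = BJ·BT / (|BJ||BT|), giving 77.7°.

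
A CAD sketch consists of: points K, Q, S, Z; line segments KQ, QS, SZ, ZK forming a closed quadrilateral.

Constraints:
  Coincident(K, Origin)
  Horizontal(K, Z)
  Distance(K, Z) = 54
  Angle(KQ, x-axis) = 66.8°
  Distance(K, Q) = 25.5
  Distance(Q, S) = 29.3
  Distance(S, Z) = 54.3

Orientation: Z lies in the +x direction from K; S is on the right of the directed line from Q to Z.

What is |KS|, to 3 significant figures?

4.03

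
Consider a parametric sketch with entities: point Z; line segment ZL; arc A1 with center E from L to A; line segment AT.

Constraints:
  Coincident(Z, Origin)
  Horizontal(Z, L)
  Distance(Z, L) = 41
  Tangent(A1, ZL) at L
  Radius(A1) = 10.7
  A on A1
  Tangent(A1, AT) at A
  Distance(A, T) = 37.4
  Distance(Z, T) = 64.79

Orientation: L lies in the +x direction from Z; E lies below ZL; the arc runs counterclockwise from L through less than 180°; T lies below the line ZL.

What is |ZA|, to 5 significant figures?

33.730

Checks: ∠(EL, LZ) = 90.00° ✓; |EL| = 10.70 ✓; |EA| = 10.70 ✓; ∠(EA, AT) = 90.00° ✓; |AT| = 37.40 ✓; |ZT| = 64.79 ✓.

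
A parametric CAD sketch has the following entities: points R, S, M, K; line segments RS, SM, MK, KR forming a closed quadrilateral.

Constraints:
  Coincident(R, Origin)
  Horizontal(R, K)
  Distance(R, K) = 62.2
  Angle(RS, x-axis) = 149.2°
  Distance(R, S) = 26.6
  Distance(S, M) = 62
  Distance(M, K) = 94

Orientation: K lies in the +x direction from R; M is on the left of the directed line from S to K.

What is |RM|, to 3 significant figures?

71.0

Checks: |SM| = 62.00 ✓; |MK| = 94.00 ✓.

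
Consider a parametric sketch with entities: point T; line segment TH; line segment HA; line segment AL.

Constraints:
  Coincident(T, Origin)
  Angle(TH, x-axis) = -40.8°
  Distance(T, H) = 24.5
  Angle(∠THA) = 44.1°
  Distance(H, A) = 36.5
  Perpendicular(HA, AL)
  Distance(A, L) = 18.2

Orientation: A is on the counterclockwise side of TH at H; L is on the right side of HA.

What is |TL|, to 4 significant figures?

40.00

T is at the origin; TH runs at -40.8° with length 24.5, so H = 24.5·(cos -40.8°, sin -40.8°) = (18.55, -16.01). ∠THA = 44.1°, so HA runs at -40.8° + (180° − 44.1°) = 95.10° from the x-axis; with |HA| = 36.5, A = H + 36.5·(cos 95.10°, sin 95.10°) = (15.30, 20.35). HA is perpendicular to AL; with |AL| = 18.2 on the right of HA, L = A + 18.2·(0.9960, 0.08889) = (33.43, 21.96). Then |TL| = |L − T| = 40.00.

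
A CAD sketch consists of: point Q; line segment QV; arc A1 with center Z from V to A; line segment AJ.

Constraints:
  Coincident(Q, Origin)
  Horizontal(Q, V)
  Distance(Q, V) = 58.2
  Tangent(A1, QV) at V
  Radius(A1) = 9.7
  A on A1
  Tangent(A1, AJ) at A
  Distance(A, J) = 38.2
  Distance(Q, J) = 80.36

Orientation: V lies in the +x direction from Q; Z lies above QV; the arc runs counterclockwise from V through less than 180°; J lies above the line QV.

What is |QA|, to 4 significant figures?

68.69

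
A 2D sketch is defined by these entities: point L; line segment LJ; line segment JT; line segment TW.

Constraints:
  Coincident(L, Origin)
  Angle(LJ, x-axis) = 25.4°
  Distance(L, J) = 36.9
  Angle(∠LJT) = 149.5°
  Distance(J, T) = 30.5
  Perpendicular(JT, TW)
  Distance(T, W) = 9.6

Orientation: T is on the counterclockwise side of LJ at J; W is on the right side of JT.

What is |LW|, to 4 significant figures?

68.43

L is at the origin; LJ runs at 25.4° with length 36.9, so J = 36.9·(cos 25.4°, sin 25.4°) = (33.33, 15.83). ∠LJT = 149.5°, so JT runs at 25.4° + (180° − 149.5°) = 55.90° from the x-axis; with |JT| = 30.5, T = J + 30.5·(cos 55.90°, sin 55.90°) = (50.43, 41.08). JT ⟂ TW; with |TW| = 9.6 on the right of JT, W = T + 9.6·(0.8281, -0.5606) = (58.38, 35.70). Then |LW| = |W − L| = 68.43.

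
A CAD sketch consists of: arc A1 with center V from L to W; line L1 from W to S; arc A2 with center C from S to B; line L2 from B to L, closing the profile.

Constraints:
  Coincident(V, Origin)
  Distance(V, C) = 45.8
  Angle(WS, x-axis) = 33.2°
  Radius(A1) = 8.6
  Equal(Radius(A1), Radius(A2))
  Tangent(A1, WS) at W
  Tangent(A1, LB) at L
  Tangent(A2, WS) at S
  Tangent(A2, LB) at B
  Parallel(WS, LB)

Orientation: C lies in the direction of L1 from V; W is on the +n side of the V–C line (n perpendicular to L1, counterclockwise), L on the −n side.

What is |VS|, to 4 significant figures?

46.60

Tangency of A1 to both parallel lines with radius 8.6 puts W and L at V ± 8.6·n: W = (-4.709, 7.196), L = (4.709, -7.196). Equal radii place S and B the same way about C: S = C + 8.6·n = (33.61, 32.27), B = C − 8.6·n = (43.03, 17.88). Then |VS| = |S − V| = 46.60.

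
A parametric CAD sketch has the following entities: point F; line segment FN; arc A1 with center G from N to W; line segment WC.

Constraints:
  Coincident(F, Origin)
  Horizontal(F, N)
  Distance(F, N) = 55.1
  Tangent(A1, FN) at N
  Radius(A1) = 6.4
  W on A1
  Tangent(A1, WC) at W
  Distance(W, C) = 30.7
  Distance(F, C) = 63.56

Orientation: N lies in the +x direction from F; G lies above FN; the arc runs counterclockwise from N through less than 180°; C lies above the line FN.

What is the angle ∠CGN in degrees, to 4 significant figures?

173.0°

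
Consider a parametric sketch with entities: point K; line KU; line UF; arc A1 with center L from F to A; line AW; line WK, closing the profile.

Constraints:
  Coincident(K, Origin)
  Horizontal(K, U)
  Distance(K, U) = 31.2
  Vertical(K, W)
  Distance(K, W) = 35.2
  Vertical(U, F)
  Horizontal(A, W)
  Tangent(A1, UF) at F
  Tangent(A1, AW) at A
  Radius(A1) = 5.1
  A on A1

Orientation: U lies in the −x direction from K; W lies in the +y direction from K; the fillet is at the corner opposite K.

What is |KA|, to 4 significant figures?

43.82

K is at the origin; KU is horizontal with |KU| = 31.2 and U on the −x side, so U = (-31.20, 0.000). K and W share the same x with |KW| = 35.2 and W on the +y side, so W = (0.000, 35.20). The virtual corner opposite K is at (-31.20, 35.20). The tangent condition forces LF to be normal to UF and tangency of A1 to AW means the radius LA is perpendicular to AW, with radius 5.1, so the center L sits 5.1 in from both sides at L = (-26.10, 30.10). That places the tangent points at F = (-31.20, 30.10) on UF and A = (-26.10, 35.20) on AW. Then |KA| = |A − K| = 43.82.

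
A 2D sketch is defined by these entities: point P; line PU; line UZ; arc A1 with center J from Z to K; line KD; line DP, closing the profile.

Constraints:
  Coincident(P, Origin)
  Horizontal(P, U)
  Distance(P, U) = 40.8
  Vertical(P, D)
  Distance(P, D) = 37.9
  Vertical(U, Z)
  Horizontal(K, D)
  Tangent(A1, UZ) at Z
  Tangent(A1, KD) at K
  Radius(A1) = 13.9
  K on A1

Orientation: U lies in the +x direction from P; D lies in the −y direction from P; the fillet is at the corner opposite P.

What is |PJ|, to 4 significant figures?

36.05

PD is vertical with |PD| = 37.9 and D on the −y side, so D = (0.000, -37.90). The virtual corner opposite P is at (40.80, -37.90). Tangency of A1 to UZ means the radius JZ is perpendicular to UZ and tangency of A1 to KD means the radius JK is perpendicular to KD, with radius 13.9, so the center J sits 13.9 in from both sides at J = (26.90, -24.00). Then |PJ| = |J − P| = 36.05.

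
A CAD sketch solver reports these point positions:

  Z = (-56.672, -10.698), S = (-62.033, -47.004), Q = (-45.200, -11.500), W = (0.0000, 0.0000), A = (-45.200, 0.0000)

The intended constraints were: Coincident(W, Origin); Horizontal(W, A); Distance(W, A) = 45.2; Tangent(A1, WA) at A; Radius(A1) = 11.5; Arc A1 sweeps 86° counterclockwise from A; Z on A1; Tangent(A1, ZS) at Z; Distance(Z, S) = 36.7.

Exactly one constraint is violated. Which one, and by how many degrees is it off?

Tangent(A1, ZS) at Z — off by 4.40°.

W = (0.00, 0.00) ✓; W.y = 0.00, A.y = 0.00 ✓; |WA| = 45.20 ✓; ∠(QA, AW) = 90.00° ✓; |QA| = 11.50 ✓; bearing(Q→Z) − bearing(Q→A) = 86.00° ✓; |QZ| = 11.50 ✓; ∠(QZ, ZS) = 94.40° ✗; |ZS| = 36.70 ✓.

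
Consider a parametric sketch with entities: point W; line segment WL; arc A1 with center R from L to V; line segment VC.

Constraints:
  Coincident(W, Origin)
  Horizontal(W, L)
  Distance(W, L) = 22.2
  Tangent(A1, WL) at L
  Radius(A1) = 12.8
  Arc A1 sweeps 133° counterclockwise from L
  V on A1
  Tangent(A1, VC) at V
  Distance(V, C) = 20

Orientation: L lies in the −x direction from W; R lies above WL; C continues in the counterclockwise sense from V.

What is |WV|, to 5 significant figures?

25.067

W is at the origin; W and L share the same y with |WL| = 22.2 and L on the −x side, so L = (-22.200, 0.0000). Since A1 is tangent to WL there, RL ⟂ WL, so R = L + (0, 12.8) = (-22.200, 12.800). On A1, L sits at bearing -90° from R; a 133° counterclockwise sweep puts V at bearing 43°, so V = R + 12.8·(cos 43°, sin 43°) = (-12.839, 21.530). Then |WV| = |V − W| = 25.067.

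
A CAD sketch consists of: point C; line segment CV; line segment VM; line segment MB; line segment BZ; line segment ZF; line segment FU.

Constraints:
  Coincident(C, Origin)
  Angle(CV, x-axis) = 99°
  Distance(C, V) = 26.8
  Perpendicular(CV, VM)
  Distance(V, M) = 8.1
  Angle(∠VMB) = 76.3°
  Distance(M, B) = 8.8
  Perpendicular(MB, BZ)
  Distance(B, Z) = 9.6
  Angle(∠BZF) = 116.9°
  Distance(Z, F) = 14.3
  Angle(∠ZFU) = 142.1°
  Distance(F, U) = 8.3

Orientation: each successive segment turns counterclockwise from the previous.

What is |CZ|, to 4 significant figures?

20.79

C is at the origin; CV runs at 99.0° with length 26.8, so V = (-4.192, 26.47). CV ⟂ VM, so VM runs at -171.0°; with |VM| = 8.1, M = (-12.19, 25.20). ∠VMB = 76.3° gives MB at -67.30° from the x-axis; with |MB| = 8.8, B = (-8.797, 17.08). The perpendicularity gives BZ at right angles to MB, so BZ runs at 22.70°; with |BZ| = 9.6, Z = (0.05962, 20.79). Then |CZ| = |Z − C| = 20.79.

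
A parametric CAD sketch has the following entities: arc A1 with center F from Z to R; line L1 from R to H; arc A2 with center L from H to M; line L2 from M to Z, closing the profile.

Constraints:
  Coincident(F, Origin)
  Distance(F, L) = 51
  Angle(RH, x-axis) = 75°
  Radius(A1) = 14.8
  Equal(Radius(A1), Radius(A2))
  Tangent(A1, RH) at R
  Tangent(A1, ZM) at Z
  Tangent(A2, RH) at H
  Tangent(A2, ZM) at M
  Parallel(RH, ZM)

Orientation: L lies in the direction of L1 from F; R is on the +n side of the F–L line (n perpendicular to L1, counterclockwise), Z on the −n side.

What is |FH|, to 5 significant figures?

53.104

Tangency of A1 to both parallel lines with radius 14.8 puts R and Z at F ± 14.8·n: R = (-14.296, 3.8305), Z = (14.296, -3.8305). Equal radii place H and M the same way about L: H = L + 14.8·n = (-1.0959, 53.093), M = L − 14.8·n = (27.495, 45.432). Then |FH| = |H − F| = 53.104.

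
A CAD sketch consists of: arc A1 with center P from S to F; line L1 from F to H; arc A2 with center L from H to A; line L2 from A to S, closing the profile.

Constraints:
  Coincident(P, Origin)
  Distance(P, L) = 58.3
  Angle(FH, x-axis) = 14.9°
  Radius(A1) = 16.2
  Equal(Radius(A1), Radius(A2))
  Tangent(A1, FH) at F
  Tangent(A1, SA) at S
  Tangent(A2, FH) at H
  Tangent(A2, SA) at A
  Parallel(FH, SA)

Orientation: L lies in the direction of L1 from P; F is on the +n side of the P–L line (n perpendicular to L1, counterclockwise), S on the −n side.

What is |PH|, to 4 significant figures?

60.51

The slot axis is L1's direction at 14.9°, so u = (cos 14.9°, sin 14.9°) = (0.9664, 0.2571) and n = (−sin 14.9°, cos 14.9°) = (-0.2571, 0.9664). P is at the origin and L lies 58.3 along u from P, so L = 58.3·u = (56.34, 14.99). Tangency of A1 to both parallel lines with radius 16.2 puts F and S at P ± 16.2·n: F = (-4.166, 15.66), S = (4.166, -15.66). Equal radii place H and A the same way about L: H = L + 16.2·n = (52.17, 30.65), A = L − 16.2·n = (60.51, -0.6645). Then |PH| = |H − P| = 60.51.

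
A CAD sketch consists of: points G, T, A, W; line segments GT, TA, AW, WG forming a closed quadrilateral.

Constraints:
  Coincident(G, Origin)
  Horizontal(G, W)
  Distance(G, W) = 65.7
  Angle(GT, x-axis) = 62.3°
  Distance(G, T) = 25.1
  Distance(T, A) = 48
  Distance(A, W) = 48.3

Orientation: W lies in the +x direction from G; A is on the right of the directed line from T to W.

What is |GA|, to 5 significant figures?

34.004

Checks: GT at 62.30° ✓; |TA| = 48.00 ✓; |AW| = 48.30 ✓.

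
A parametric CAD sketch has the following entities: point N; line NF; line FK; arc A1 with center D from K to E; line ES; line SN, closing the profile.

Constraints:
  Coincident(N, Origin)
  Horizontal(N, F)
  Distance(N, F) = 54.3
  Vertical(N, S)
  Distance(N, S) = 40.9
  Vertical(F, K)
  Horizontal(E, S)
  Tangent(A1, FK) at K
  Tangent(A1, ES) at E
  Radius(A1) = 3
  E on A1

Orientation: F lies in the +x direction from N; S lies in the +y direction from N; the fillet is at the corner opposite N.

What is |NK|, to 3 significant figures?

66.2

The virtual corner opposite N is at (54.3, 40.9). A1 meets FK tangentially, so DK is at right angles to FK and since A1 is tangent to ES there, DE ⟂ ES, with radius 3.0, so the center D sits 3.0 in from both sides at D = (51.3, 37.9). That places the tangent points at K = (54.3, 37.9) on FK and E = (51.3, 40.9) on ES. Then |NK| = |K − N| = 66.2.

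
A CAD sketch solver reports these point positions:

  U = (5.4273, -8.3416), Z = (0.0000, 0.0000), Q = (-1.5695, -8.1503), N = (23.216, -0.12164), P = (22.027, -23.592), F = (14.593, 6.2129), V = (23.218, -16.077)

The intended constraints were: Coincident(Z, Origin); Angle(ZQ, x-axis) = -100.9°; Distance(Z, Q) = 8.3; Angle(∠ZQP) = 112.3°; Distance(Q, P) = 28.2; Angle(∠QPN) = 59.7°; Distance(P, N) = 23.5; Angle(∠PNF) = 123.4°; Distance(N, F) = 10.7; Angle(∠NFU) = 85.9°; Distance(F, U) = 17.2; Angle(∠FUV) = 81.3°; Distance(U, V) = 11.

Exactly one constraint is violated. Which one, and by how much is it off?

Distance(U, V) = 11 — off by 8.40.

Z = (0.00, 0.00) ✓; ZQ at -100.9° ✓; |ZQ| = 8.300 ✓; ∠ZQP = 112.3° ✓; |QP| = 28.20 ✓; ∠QPN = 59.70° ✓; |PN| = 23.50 ✓; ∠PNF = 123.4° ✓; |NF| = 10.70 ✓; ∠NFU = 85.90° ✓; |FU| = 17.20 ✓; ∠FUV = 81.30° ✓; |UV| = 19.40 ✗.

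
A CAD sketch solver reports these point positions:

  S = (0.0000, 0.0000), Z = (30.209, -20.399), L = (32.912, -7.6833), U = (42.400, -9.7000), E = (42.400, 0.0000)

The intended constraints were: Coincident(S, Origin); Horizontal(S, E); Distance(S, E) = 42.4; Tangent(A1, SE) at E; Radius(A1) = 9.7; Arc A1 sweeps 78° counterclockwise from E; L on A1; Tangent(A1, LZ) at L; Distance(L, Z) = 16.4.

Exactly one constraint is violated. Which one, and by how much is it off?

Distance(L, Z) = 16.4 — off by 3.40.

S = (0.00, 0.00) ✓; S.y = 0.00, E.y = 0.00 ✓; |SE| = 42.40 ✓; ∠(UE, ES) = 90.00° ✓; |UE| = 9.700 ✓; bearing(U→L) − bearing(U→E) = 78.00° ✓; |UL| = 9.700 ✓; ∠(UL, LZ) = 90.00° ✓; |LZ| = 13.00 ✗.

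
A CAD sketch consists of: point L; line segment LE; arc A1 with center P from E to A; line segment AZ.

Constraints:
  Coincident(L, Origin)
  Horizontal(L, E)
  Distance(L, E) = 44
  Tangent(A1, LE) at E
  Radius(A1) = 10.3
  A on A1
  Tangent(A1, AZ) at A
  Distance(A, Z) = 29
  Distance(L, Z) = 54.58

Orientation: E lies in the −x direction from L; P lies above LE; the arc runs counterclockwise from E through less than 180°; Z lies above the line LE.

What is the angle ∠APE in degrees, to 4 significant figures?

96.17°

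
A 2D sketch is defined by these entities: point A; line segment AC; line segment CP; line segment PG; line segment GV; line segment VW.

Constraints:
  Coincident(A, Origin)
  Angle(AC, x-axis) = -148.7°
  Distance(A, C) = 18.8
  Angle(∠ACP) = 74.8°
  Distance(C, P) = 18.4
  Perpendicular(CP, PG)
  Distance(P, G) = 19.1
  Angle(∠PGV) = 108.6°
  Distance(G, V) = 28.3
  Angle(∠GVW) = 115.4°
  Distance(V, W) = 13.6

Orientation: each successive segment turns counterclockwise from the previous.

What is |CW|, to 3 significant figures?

25.6

A is at the origin; AC runs at -148.7° with length 18.8, so C = (-16.1, -9.77). ∠ACP = 74.8° gives CP at -43.5° from the x-axis; with |CP| = 18.4, P = (-2.72, -22.4). CP is perpendicular to PG, so PG runs at 46.5°; with |PG| = 19.1, G = (10.4, -8.58). ∠PGV = 108.6° gives GV at 118° from the x-axis; with |GV| = 28.3, V = (-2.81, 16.4). ∠GVW = 115.4° gives VW at -178° from the x-axis; with |VW| = 13.6, W = (-16.4, 15.8). Then |CW| = |W − C| = 25.6.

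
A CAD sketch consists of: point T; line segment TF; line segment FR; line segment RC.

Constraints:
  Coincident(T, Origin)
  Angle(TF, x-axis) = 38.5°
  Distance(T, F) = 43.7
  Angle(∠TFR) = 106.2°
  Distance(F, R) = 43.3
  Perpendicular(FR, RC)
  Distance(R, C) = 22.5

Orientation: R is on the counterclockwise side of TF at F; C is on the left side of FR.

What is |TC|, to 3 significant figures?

58.8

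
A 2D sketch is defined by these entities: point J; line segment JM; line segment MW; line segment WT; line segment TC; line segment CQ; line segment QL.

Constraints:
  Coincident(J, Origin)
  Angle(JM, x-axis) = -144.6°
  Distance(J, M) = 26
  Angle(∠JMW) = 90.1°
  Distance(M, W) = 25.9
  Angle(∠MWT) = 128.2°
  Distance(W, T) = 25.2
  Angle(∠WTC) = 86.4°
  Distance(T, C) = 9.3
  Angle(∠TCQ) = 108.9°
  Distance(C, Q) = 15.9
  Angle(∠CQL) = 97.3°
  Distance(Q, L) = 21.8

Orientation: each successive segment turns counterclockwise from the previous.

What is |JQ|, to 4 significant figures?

23.51

J is at the origin; JM runs at -144.6° with length 26.0, so M = (-21.19, -15.06). ∠JMW = 90.1° gives MW at -54.70° from the x-axis; with |MW| = 25.9, W = (-6.227, -36.20). ∠MWT = 128.2° gives WT at -2.900° from the x-axis; with |WT| = 25.2, T = (18.94, -37.47). ∠WTC = 86.4° gives TC at 90.70° from the x-axis; with |TC| = 9.3, C = (18.83, -28.17). ∠TCQ = 108.9° gives CQ at 161.8° from the x-axis; with |CQ| = 15.9, Q = (3.723, -23.21). Then |JQ| = |Q − J| = 23.51.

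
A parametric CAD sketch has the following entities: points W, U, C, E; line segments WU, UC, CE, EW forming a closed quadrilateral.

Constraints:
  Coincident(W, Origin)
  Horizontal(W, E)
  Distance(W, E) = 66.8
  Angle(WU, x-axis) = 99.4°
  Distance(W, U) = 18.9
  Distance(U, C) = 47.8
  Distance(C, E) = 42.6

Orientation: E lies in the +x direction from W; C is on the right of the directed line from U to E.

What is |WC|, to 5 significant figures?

33.116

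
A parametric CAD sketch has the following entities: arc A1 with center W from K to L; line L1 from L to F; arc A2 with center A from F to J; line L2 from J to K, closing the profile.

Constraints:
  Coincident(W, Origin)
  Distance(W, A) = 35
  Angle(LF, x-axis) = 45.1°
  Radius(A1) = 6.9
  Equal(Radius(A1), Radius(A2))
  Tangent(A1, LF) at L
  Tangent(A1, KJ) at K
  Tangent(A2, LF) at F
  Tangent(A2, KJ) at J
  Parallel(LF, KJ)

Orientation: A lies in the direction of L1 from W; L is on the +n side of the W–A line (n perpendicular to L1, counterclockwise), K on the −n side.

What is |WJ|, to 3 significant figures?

35.7

The slot axis is L1's direction at 45.1°, so u = (cos 45.1°, sin 45.1°) = (0.706, 0.708) and n = (−sin 45.1°, cos 45.1°) = (-0.708, 0.706). W is at the origin and A lies 35.0 along u from W, so A = 35.0·u = (24.7, 24.8). Tangency of A1 to both parallel lines with radius 6.9 puts L and K at W ± 6.9·n: L = (-4.89, 4.87), K = (4.89, -4.87). Equal radii place F and J the same way about A: F = A + 6.9·n = (19.8, 29.7), J = A − 6.9·n = (29.6, 19.9). Then |WJ| = |J − W| = 35.7.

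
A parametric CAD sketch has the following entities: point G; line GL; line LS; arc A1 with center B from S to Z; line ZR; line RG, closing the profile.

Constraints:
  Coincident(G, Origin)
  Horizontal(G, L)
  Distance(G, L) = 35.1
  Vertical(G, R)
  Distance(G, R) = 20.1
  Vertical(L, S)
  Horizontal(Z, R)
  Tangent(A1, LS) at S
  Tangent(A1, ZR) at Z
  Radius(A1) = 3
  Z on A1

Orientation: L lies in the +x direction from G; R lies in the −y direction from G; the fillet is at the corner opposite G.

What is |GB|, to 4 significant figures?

36.37

G is at the origin; GL is horizontal with |GL| = 35.1 and L on the +x side, so L = (35.10, 0.000). G and R share the same x with |GR| = 20.1 and R on the −y side, so R = (0.000, -20.10). The virtual corner opposite G is at (35.10, -20.10). A1 meets LS tangentially, so BS is at right angles to LS and tangency of A1 to ZR means the radius BZ is perpendicular to ZR, with radius 3.0, so the center B sits 3.0 in from both sides at B = (32.10, -17.10). Then |GB| = |B − G| = 36.37.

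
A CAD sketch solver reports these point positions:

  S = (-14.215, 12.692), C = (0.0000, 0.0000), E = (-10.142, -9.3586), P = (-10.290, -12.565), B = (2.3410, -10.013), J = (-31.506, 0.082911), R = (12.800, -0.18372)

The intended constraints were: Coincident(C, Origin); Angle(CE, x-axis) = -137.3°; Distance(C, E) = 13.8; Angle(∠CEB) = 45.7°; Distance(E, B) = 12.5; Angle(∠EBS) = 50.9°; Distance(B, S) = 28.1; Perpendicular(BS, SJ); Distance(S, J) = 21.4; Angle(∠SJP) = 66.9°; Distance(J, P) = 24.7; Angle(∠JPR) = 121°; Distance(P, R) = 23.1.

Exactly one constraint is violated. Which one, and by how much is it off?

Distance(P, R) = 23.1 — off by 3.10.

C = (0.00, 0.00) ✓; CE at -137.3° ✓; |CE| = 13.80 ✓; ∠CEB = 45.70° ✓; |EB| = 12.50 ✓; ∠EBS = 50.90° ✓; |BS| = 28.10 ✓; ∠(BS, SJ) = 90.00° ✓; |SJ| = 21.40 ✓; ∠SJP = 66.90° ✓; |JP| = 24.70 ✓; ∠JPR = 121.0° ✓; |PR| = 26.20 ✗.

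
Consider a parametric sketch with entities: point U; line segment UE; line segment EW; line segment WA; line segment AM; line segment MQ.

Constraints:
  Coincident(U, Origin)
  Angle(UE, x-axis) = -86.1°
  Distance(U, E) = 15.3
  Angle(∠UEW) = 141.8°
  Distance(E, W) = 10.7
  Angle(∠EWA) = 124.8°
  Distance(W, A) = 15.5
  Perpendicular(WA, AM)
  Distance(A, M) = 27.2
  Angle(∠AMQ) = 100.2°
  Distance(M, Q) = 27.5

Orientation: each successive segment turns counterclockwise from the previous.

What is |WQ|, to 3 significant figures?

34.1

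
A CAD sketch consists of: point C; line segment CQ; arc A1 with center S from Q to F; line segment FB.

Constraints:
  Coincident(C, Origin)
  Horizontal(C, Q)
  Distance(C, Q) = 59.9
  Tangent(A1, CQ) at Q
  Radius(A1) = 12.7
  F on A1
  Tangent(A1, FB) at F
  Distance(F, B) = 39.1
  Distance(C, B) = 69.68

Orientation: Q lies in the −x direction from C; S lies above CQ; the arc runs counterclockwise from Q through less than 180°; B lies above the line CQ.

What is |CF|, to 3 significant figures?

48.8

Checks: |SF| = 12.70 ✓; ∠(SF, FB) = 90.00° ✓; |FB| = 39.10 ✓; |CB| = 69.68 ✓.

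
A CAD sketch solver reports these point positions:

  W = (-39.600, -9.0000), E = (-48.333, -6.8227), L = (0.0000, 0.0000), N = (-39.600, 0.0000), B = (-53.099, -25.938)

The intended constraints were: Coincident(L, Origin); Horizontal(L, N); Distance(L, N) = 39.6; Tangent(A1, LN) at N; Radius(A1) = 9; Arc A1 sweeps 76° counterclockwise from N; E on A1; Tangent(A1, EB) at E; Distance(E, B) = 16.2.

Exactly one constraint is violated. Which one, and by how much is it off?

Distance(E, B) = 16.2 — off by 3.50.

L = (0.00, 0.00) ✓; L.y = 0.00, N.y = 0.00 ✓; |LN| = 39.60 ✓; ∠(WN, NL) = 90.00° ✓; |WN| = 9.000 ✓; bearing(W→E) − bearing(W→N) = 76.00° ✓; |WE| = 9.000 ✓; ∠(WE, EB) = 90.00° ✓; |EB| = 19.70 ✗.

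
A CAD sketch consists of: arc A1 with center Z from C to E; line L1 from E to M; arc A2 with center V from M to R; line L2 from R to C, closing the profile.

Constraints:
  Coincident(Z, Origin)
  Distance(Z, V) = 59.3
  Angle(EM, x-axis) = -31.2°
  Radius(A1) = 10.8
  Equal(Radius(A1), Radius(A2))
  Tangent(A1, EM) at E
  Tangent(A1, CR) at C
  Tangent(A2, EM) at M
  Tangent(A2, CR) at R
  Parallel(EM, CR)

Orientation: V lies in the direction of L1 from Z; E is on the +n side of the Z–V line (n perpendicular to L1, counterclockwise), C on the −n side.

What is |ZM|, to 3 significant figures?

60.3

The slot axis is L1's direction at -31.2°, so u = (cos -31.2°, sin -31.2°) = (0.855, -0.518) and n = (−sin -31.2°, cos -31.2°) = (0.518, 0.855). Z is at the origin and V lies 59.3 along u from Z, so V = 59.3·u = (50.7, -30.7). Tangency of A1 to both parallel lines with radius 10.8 puts E and C at Z ± 10.8·n: E = (5.59, 9.24), C = (-5.59, -9.24). Equal radii place M and R the same way about V: M = V + 10.8·n = (56.3, -21.5), R = V − 10.8·n = (45.1, -40.0). Then |ZM| = |M − Z| = 60.3.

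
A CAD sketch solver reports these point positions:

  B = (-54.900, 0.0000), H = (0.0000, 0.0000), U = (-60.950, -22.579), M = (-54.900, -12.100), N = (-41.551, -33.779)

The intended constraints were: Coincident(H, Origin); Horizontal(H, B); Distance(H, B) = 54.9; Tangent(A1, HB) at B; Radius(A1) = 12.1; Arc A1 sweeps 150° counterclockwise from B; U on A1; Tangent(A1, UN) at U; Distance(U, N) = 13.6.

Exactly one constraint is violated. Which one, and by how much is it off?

Distance(U, N) = 13.6 — off by 8.80.

H = (0.00, 0.00) ✓; H.y = 0.00, B.y = 0.00 ✓; |HB| = 54.90 ✓; ∠(MB, BH) = 90.00° ✓; |MB| = 12.10 ✓; bearing(M→U) − bearing(M→B) = 150.0° ✓; |MU| = 12.10 ✓; ∠(MU, UN) = 90.00° ✓; |UN| = 22.40 ✗.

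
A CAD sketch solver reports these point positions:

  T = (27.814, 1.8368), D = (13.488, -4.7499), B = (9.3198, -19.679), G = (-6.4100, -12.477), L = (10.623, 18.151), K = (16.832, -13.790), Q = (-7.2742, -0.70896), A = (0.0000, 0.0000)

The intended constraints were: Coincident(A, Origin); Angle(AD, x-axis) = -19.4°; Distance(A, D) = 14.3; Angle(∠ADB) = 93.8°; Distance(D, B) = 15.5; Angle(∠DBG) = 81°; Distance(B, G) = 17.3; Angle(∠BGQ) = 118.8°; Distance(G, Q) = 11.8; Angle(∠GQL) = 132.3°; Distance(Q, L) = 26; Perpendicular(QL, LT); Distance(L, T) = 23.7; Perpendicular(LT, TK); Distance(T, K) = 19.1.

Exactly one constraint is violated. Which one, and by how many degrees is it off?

Perpendicular(LT, TK) — off by 8.40°.

A = (0.00, 0.00) ✓; AD at -19.40° ✓; |AD| = 14.30 ✓; ∠ADB = 93.80° ✓; |DB| = 15.50 ✓; ∠DBG = 81.00° ✓; |BG| = 17.30 ✓; ∠BGQ = 118.8° ✓; |GQ| = 11.80 ✓; ∠GQL = 132.3° ✓; |QL| = 26.00 ✓; ∠(QL, LT) = 90.00° ✓; |LT| = 23.70 ✓; ∠(LT, TK) = 81.60° ✗; |TK| = 19.10 ✓.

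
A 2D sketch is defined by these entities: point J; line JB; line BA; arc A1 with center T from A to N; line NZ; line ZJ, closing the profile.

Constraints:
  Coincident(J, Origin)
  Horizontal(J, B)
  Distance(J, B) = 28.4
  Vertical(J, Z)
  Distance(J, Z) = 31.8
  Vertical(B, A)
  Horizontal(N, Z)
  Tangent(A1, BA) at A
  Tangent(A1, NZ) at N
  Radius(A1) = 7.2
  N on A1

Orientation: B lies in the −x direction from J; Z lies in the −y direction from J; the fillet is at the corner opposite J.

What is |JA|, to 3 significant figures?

37.6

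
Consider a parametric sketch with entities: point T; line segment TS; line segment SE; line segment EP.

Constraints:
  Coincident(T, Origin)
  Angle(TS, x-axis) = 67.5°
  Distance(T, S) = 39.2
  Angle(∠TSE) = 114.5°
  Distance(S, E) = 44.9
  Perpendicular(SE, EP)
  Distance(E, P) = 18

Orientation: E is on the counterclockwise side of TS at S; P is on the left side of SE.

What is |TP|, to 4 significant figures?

63.66

T is at the origin; TS runs at 67.5° with length 39.2, so S = 39.2·(cos 67.5°, sin 67.5°) = (15.00, 36.22). ∠TSE = 114.5°, so SE runs at 67.5° + (180° − 114.5°) = 133.0° from the x-axis; with |SE| = 44.9, E = S + 44.9·(cos 133.0°, sin 133.0°) = (-15.62, 69.05). The perpendicularity gives EP at right angles to SE; with |EP| = 18.0 on the left of SE, P = E + 18.0·(-0.7314, -0.6820) = (-28.78, 56.78). Then |TP| = |P − T| = 63.66.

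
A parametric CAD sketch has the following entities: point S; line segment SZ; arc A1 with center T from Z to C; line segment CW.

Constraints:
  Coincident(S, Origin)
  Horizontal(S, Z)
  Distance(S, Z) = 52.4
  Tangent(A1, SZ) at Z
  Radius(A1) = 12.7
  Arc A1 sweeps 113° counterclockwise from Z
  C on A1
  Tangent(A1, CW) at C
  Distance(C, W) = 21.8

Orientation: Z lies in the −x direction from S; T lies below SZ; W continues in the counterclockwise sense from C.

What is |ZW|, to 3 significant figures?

37.9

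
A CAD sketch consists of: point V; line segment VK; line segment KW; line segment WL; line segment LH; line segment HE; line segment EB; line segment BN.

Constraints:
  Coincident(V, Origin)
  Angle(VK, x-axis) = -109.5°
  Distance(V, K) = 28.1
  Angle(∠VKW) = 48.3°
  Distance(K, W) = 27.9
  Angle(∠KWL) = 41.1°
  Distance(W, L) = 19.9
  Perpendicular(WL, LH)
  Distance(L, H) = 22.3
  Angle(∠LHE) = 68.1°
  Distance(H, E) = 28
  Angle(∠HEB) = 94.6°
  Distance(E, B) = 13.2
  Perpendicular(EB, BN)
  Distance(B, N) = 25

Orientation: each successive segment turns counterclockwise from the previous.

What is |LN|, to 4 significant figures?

6.930

V is at the origin; VK runs at -109.5° with length 28.1, so K = (-9.380, -26.49). ∠VKW = 48.3° gives KW at 22.20° from the x-axis; with |KW| = 27.9, W = (16.45, -15.95). ∠KWL = 41.1° gives WL at 161.1° from the x-axis; with |WL| = 19.9, L = (-2.375, -9.501). WL ⟂ LH, so LH runs at -108.9°; with |LH| = 22.3, H = (-9.599, -30.60). ∠LHE = 68.1° gives HE at 3.000° from the x-axis; with |HE| = 28.0, E = (18.36, -29.13). ∠HEB = 94.6° gives EB at 88.40° from the x-axis; with |EB| = 13.2, B = (18.73, -15.94). The perpendicularity gives BN at right angles to EB, so BN runs at 178.4°; with |BN| = 25.0, N = (-6.259, -15.24). Then |LN| = |N − L| = 6.930.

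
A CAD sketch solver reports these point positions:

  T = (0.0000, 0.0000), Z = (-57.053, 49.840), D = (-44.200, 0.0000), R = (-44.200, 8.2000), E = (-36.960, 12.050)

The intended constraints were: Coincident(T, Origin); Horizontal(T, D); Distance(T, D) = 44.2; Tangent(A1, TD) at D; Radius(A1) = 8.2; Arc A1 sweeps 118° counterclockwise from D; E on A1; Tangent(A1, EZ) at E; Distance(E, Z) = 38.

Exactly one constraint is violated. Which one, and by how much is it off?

Distance(E, Z) = 38 — off by 4.80.

T = (0.00, 0.00) ✓; T.y = 0.00, D.y = 0.00 ✓; |TD| = 44.20 ✓; ∠(RD, DT) = 90.00° ✓; |RD| = 8.200 ✓; bearing(R→E) − bearing(R→D) = 118.0° ✓; |RE| = 8.200 ✓; ∠(RE, EZ) = 90.00° ✓; |EZ| = 42.80 ✗.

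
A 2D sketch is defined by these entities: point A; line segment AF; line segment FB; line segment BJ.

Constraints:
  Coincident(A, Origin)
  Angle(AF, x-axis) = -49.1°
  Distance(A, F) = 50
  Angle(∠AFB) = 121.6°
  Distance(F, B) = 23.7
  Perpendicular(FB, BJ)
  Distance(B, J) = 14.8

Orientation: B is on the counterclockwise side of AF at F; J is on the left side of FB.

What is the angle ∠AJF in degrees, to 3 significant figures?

61.1°

A is at the origin; AF runs at -49.1° with length 50.0, so F = 50.0·(cos -49.1°, sin -49.1°) = (32.7, -37.8). ∠AFB = 121.6°, so FB runs at -49.1° + (180° − 121.6°) = 9.30° from the x-axis; with |FB| = 23.7, B = F + 23.7·(cos 9.30°, sin 9.30°) = (56.1, -34.0). FB is perpendicular to BJ; with |BJ| = 14.8 on the left of FB, J = B + 14.8·(-0.162, 0.987) = (53.7, -19.4). Then cos ∠AJF = JA·JF / (|JA||JF|), giving 61.1°.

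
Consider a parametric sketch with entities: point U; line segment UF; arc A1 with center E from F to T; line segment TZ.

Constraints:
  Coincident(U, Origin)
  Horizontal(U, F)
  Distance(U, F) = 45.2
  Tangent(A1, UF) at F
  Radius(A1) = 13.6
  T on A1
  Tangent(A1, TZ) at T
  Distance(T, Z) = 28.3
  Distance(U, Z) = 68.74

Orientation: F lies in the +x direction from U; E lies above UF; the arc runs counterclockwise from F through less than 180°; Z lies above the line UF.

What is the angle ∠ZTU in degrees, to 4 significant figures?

93.87°

Checks: ∠(EF, FU) = 90.00° ✓; |ET| = 13.60 ✓; ∠(ET, TZ) = 90.00° ✓; |TZ| = 28.30 ✓; |UZ| = 68.74 ✓.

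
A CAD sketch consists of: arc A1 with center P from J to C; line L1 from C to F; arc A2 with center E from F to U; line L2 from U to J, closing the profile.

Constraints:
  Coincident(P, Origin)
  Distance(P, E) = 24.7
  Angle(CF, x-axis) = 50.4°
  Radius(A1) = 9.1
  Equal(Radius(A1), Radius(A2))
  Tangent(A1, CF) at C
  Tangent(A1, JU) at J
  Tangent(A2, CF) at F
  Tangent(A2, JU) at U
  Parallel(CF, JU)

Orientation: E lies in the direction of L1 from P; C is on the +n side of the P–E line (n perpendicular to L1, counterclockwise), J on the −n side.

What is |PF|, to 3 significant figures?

26.3

Tangency of A1 to both parallel lines with radius 9.1 puts C and J at P ± 9.1·n: C = (-7.01, 5.80), J = (7.01, -5.80). Equal radii place F and U the same way about E: F = E + 9.1·n = (8.73, 24.8), U = E − 9.1·n = (22.8, 13.2). Then |PF| = |F − P| = 26.3.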